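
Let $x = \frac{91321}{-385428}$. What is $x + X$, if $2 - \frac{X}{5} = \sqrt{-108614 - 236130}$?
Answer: $\frac{3762959}{385428} - 10 i \sqrt{86186} \approx 9.7631 - 2935.7 i$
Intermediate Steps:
$x = - \frac{91321}{385428}$ ($x = 91321 \left(- \frac{1}{385428}\right) = - \frac{91321}{385428} \approx -0.23693$)
$X = 10 - 10 i \sqrt{86186}$ ($X = 10 - 5 \sqrt{-108614 - 236130} = 10 - 5 \sqrt{-344744} = 10 - 5 \cdot 2 i \sqrt{86186} = 10 - 10 i \sqrt{86186} \approx 10.0 - 2935.7 i$)
$x + X = - \frac{91321}{385428} + \left(10 - 10 i \sqrt{86186}\right) = \frac{3762959}{385428} - 10 i \sqrt{86186}$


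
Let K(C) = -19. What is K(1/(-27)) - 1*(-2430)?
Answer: 2411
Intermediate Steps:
K(1/(-27)) - 1*(-2430) = -19 - 1*(-2430) = -19 + 2430 = 2411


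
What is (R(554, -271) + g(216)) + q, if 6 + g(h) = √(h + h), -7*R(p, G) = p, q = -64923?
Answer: -455057/7 + 12*√3 ≈ -64987.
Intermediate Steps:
R(p, G) = -p/7
g(h) = -6 + √2*√h (g(h) = -6 + √(h + h) = -6 + √(2*h) = -6 + √2*√h)
(R(554, -271) + g(216)) + q = (-⅐*554 + (-6 + √2*√216)) - 64923 = (-554/7 + (-6 + √2*(6*√6))) - 64923 = (-554/7 + (-6 + 12*√3)) - 64923 = (-596/7 + 12*√3) - 64923 = -455057/7 + 12*√3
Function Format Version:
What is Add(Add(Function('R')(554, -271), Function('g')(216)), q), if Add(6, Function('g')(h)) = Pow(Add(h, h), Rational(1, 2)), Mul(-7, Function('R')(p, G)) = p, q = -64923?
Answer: Add(Rational(-455057, 7), Mul(12, Pow(3, Rational(1, 2)))) ≈ -64987.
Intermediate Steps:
Function('R')(p, G) = Mul(Rational(-1, 7), p)
Function('g')(h) = Add(-6, Mul(Pow(2, Rational(1, 2)), Pow(h, Rational(1, 2)))) (Function('g')(h) = Add(-6, Pow(Add(h, h), Rational(1, 2))) = Add(-6, Pow(Mul(2, h), Rational(1, 2))) = Add(-6, Mul(Pow(2, Rational(1, 2)), Pow(h, Rational(1, 2)))))
Add(Add(Function('R')(554, -271), Function('g')(216)), q) = Add(Add(Mul(Rational(-1, 7), 554), Add(-6, Mul(Pow(2, Rational(1, 2)), Pow(216, Rational(1, 2))))), -64923) = Add(Add(Rational(-554, 7), Add(-6, Mul(Pow(2, Rational(1, 2)), Mul(6, Pow(6, Rational(1, 2)))))), -64923) = Add(Add(Rational(-554, 7), Add(-6, Mul(12, Pow(3, Rational(1, 2))))), -64923) = Add(Add(Rational(-596, 7), Mul(12, Pow(3, Rational(1, 2)))), -64923) = Add(Rational(-455057, 7), Mul(12, Pow(3, Rational(1, 2))))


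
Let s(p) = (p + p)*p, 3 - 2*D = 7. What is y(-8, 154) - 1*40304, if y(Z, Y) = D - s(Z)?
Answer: -40434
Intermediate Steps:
D = -2 (D = 3/2 - ½*7 = 3/2 - 7/2 = -2)
s(p) = 2*p² (s(p) = (2*p)*p = 2*p²)
y(Z, Y) = -2 - 2*Z²
y(-8, 154) - 1*40304 = (-2 - 2*(-8)²) - 1*40304 = (-2 - 2*64) - 40304 = (-2 - 128) - 40304 = -130 - 40304 = -40434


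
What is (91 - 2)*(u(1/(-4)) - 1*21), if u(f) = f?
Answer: -7565/4 ≈ -1891.3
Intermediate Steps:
(91 - 2)*(u(1/(-4)) - 1*21) = (91 - 2)*(1/(-4) - 1*21) = 89*(1*(-¼) - 21) = 89*(-¼ - 21) = 89*(-85/4) = -7565/4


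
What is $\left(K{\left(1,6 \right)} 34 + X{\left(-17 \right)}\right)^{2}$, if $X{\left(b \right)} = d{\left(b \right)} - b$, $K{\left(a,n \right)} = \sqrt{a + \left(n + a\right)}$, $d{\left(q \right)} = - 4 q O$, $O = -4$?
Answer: $74273 - 34680 \sqrt{2} \approx 25228.0$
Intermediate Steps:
$d{\left(q \right)} = 16 q$ ($d{\left(q \right)} = - 4 q \left(-4\right) = 16 q$)
$K{\left(a,n \right)} = \sqrt{n + 2 a}$ ($K{\left(a,n \right)} = \sqrt{a + \left(a + n\right)} = \sqrt{n + 2 a}$)
$X{\left(b \right)} = 15 b$ ($X{\left(b \right)} = 16 b - b = 15 b$)
$\left(K{\left(1,6 \right)} 34 + X{\left(-17 \right)}\right)^{2} = \left(\sqrt{6 + 2 \cdot 1} \cdot 34 + 15 \left(-17\right)\right)^{2} = \left(\sqrt{6 + 2} \cdot 34 - 255\right)^{2} = \left(\sqrt{8} \cdot 34 - 255\right)^{2} = \left(2 \sqrt{2} \cdot 34 - 255\right)^{2} = \left(68 \sqrt{2} - 255\right)^{2} = \left(-255 + 68 \sqrt{2}\right)^{2}$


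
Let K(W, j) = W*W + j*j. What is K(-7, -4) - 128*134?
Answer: -17087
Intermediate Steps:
K(W, j) = W² + j²
K(-7, -4) - 128*134 = ((-7)² + (-4)²) - 128*134 = (49 + 16) - 17152 = 65 - 17152 = -17087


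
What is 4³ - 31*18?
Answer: -494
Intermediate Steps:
4³ - 31*18 = 64 - 558 = -494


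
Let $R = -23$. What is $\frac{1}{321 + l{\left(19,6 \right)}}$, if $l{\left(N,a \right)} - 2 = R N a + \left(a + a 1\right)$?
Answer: $- \frac{1}{2287} \approx -0.00043725$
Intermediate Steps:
$l{\left(N,a \right)} = 2 + 2 a - 23 N a$ ($l{\left(N,a \right)} = 2 + \left(- 23 N a + \left(a + a 1\right)\right) = 2 - \left(- 2 a + 23 N a\right) = 2 + 2 a - 23 N a$)
$\frac{1}{321 + l{\left(19,6 \right)}} = \frac{1}{321 + \left(2 + 2 \cdot 6 - 437 \cdot 6\right)} = \frac{1}{321 + \left(2 + 12 - 2622\right)} = \frac{1}{321 - 2608} = \frac{1}{-2287} = - \frac{1}{2287}$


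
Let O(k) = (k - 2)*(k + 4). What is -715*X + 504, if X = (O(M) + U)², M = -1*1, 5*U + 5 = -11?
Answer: -529583/5 ≈ -1.0592e+5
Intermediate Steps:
U = -16/5 (U = -1 + (⅕)*(-11) = -1 - 11/5 = -16/5 ≈ -3.2000)
M = -1
O(k) = (-2 + k)*(4 + k)
X = 3721/25 (X = ((-8 + (-1)² + 2*(-1)) - 16/5)² = ((-8 + 1 - 2) - 16/5)² = (-9 - 16/5)² = (-61/5)² = 3721/25 ≈ 148.84)
-715*X + 504 = -715*3721/25 + 504 = -532103/5 + 504 = -529583/5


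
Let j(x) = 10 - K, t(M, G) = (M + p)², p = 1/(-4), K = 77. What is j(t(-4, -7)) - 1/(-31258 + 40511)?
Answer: -619952/9253 ≈ -67.000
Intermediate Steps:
p = -¼ ≈ -0.25000
t(M, G) = (-¼ + M)² (t(M, G) = (M - ¼)² = (-¼ + M)²)
j(x) = -67 (j(x) = 10 - 1*77 = 10 - 77 = -67)
j(t(-4, -7)) - 1/(-31258 + 40511) = -67 - 1/(-31258 + 40511) = -67 - 1/9253 = -619952/9253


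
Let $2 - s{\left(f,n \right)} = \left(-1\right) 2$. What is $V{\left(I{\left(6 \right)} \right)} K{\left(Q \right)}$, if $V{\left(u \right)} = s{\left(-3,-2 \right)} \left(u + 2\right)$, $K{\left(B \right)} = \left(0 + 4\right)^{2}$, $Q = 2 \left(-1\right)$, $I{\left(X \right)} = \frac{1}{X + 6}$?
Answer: $\frac{400}{3} \approx 133.33$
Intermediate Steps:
$s{\left(f,n \right)} = 4$ ($s{\left(f,n \right)} = 2 - \left(-1\right) 2 = 2 - -2 = 2 + 2 = 4$)
$I{\left(X \right)} = \frac{1}{6 + X}$
$Q = -2$
$K{\left(B \right)} = 16$ ($K{\left(B \right)} = 4^{2} = 16$)
$V{\left(u \right)} = 8 + 4 u$ ($V{\left(u \right)} = 4 \left(u + 2\right) = 4 \left(2 + u\right) = 8 + 4 u$)
$V{\left(I{\left(6 \right)} \right)} K{\left(Q \right)} = \left(8 + \frac{4}{6 + 6}\right) 16 = \left(8 + \frac{4}{12}\right) 16 = \left(8 + 4 \cdot \frac{1}{12}\right) 16 = \left(8 + \frac{1}{3}\right) 16 = \frac{25}{3} \cdot 16 = \frac{400}{3}$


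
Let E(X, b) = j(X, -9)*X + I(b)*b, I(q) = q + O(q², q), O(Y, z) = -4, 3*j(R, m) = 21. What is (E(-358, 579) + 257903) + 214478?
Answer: 802800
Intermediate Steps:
j(R, m) = 7 (j(R, m) = (⅓)*21 = 7)
I(q) = -4 + q (I(q) = q - 4 = -4 + q)
E(X, b) = 7*X + b*(-4 + b) (E(X, b) = 7*X + (-4 + b)*b = 7*X + b*(-4 + b))
(E(-358, 579) + 257903) + 214478 = ((7*(-358) + 579*(-4 + 579)) + 257903) + 214478 = ((-2506 + 579*575) + 257903) + 214478 = ((-2506 + 332925) + 257903) + 214478 = (330419 + 257903) + 214478 = 588322 + 214478 = 802800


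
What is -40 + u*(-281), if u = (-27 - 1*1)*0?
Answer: -40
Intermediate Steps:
u = 0 (u = (-27 - 1)*0 = -28*0 = 0)
-40 + u*(-281) = -40 + 0*(-281) = -40 + 0 = -40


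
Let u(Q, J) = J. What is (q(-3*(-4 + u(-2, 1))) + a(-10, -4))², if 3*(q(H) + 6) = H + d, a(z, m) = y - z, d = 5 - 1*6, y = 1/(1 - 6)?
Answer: 9409/225 ≈ 41.818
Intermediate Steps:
y = -⅕ (y = 1/(-5) = -⅕ ≈ -0.20000)
d = -1 (d = 5 - 6 = -1)
a(z, m) = -⅕ - z
q(H) = -19/3 + H/3 (q(H) = -6 + (H - 1)/3 = -6 + (-1 + H)/3 = -6 + (-⅓ + H/3) = -19/3 + H/3)
(q(-3*(-4 + u(-2, 1))) + a(-10, -4))² = ((-19/3 + (-3*(-4 + 1))/3) + (-⅕ - 1*(-10)))² = ((-19/3 + (-3*(-3))/3) + (-⅕ + 10))² = ((-19/3 + (⅓)*9) + 49/5)² = ((-19/3 + 3) + 49/5)² = (-10/3 + 49/5)² = (97/15)² = 9409/225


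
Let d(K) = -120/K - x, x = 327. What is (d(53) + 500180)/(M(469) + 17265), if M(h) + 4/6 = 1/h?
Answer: 37274369223/1287418760 ≈ 28.953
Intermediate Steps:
M(h) = -2/3 + 1/h
d(K) = -327 - 120/K (d(K) = -120/K - 1*327 = -120/K - 327 = -327 - 120/K)
(d(53) + 500180)/(M(469) + 17265) = ((-327 - 120/53) + 500180)/((-2/3 + 1/469) + 17265) = ((-327 - 120*1/53) + 500180)/((-2/3 + 1/469) + 17265) = ((-327 - 120/53) + 500180)/(-935/1407 + 17265) = (-17451/53 + 500180)/(24290920/1407) = (26492089/53)*(1407/24290920) = 37274369223/1287418760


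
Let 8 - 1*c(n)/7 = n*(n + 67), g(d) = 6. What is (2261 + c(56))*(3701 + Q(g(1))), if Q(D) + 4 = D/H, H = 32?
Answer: -2715155345/16 ≈ -1.6970e+8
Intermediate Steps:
c(n) = 56 - 7*n*(67 + n) (c(n) = 56 - 7*n*(n + 67) = 56 - 7*n*(67 + n))
Q(D) = -4 + D/32
(2261 + c(56))*(3701 + Q(g(1))) = (2261 + (56 - 469*56 - 7*56²))*(3701 + (-4 + (1/32)*6)) = (2261 + (56 - 26264 - 7*3136))*(3701 + (-4 + 3/16)) = (2261 + (56 - 26264 - 21952))*(3701 - 61/16) = (2261 - 48160)*(59155/16) = -45899*59155/16 = -2715155345/16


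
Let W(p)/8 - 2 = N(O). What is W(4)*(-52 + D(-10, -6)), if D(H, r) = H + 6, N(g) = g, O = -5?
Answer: 1344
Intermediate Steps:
D(H, r) = 6 + H
W(p) = -24 (W(p) = 16 + 8*(-5) = 16 - 40 = -24)
W(4)*(-52 + D(-10, -6)) = -24*(-52 + (6 - 10)) = -24*(-52 - 4) = -24*(-56) = 1344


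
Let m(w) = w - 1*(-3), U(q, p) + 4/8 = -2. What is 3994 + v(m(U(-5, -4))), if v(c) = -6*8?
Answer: 3946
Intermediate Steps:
U(q, p) = -5/2 (U(q, p) = -1/2 - 2 = -5/2)
m(w) = 3 + w (m(w) = w + 3 = 3 + w)
v(c) = -48
3994 + v(m(U(-5, -4))) = 3994 - 48 = 3946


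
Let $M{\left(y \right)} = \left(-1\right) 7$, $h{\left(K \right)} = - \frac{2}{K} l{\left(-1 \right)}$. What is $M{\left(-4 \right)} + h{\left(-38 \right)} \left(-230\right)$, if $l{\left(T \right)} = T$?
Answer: $\frac{97}{19} \approx 5.1053$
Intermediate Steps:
$h{\left(K \right)} = \frac{2}{K}$ ($h{\left(K \right)} = - \frac{2}{K} \left(-1\right) = \frac{2}{K}$)
$M{\left(y \right)} = -7$
$M{\left(-4 \right)} + h{\left(-38 \right)} \left(-230\right) = -7 + \frac{2}{-38} \left(-230\right) = -7 + 2 \left(- \frac{1}{38}\right) \left(-230\right) = -7 - - \frac{230}{19} = -7 + \frac{230}{19} = \frac{97}{19}$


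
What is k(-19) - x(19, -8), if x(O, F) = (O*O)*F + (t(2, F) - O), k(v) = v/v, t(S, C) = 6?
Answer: 2902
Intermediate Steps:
k(v) = 1
x(O, F) = 6 - O + F*O² (x(O, F) = (O*O)*F + (6 - O) = O²*F + (6 - O) = F*O² + (6 - O) = 6 - O + F*O²)
k(-19) - x(19, -8) = 1 - (6 - 1*19 - 8*19²) = 1 - (6 - 19 - 8*361) = 1 - (6 - 19 - 2888) = 1 - 1*(-2901) = 1 + 2901 = 2902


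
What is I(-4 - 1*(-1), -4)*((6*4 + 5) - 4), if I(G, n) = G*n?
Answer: 300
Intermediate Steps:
I(-4 - 1*(-1), -4)*((6*4 + 5) - 4) = ((-4 - 1*(-1))*(-4))*((6*4 + 5) - 4) = ((-4 + 1)*(-4))*((24 + 5) - 4) = (-3*(-4))*(29 - 4) = 12*25 = 300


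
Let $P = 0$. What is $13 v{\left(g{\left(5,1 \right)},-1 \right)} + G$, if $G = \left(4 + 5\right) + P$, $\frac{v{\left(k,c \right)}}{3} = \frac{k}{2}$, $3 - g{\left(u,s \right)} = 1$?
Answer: $48$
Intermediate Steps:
$g{\left(u,s \right)} = 2$ ($g{\left(u,s \right)} = 3 - 1 = 2$)
$v{\left(k,c \right)} = \frac{3 k}{2}$ ($v{\left(k,c \right)} = 3 \frac{k}{2} = \frac{3 k}{2}$)
$G = 9$ ($G = \left(4 + 5\right) + 0 = 9 + 0 = 9$)
$13 v{\left(g{\left(5,1 \right)},-1 \right)} + G = 13 \cdot \frac{3}{2} \cdot 2 + 9 = 13 \cdot 3 + 9 = 39 + 9 = 48$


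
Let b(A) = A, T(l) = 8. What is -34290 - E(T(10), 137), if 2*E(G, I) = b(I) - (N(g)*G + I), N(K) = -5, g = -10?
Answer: -34310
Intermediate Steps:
E(G, I) = 5*G/2 (E(G, I) = (I - (-5*G + I))/2 = (I - (I - 5*G))/2 = (I + (-I + 5*G))/2 = (5*G)/2 = 5*G/2)
-34290 - E(T(10), 137) = -34290 - 5*8/2 = -34290 - 1*20 = -34290 - 20 = -34310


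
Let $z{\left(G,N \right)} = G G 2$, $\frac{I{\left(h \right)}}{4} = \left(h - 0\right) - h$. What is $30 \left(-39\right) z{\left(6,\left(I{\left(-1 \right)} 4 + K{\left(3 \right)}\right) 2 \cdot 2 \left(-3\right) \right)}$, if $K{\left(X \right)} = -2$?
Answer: $-84240$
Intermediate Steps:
$I{\left(h \right)} = 0$ ($I{\left(h \right)} = 4 \left(\left(h - 0\right) - h\right) = 4 \left(\left(h + 0\right) - h\right) = 4 \left(h - h\right) = 4 \cdot 0 = 0$)
$z{\left(G,N \right)} = 2 G^{2}$ ($z{\left(G,N \right)} = G^{2} \cdot 2 = 2 G^{2}$)
$30 \left(-39\right) z{\left(6,\left(I{\left(-1 \right)} 4 + K{\left(3 \right)}\right) 2 \cdot 2 \left(-3\right) \right)} = 30 \left(-39\right) 2 \cdot 6^{2} = - 1170 \cdot 2 \cdot 36 = \left(-1170\right) 72 = -84240$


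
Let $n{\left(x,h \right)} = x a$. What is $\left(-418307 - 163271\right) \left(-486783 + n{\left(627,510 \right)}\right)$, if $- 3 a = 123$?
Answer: $298052909220$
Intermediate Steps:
$a = -41$ ($a = \left(- \frac{1}{3}\right) 123 = -41$)
$n{\left(x,h \right)} = - 41 x$ ($n{\left(x,h \right)} = x \left(-41\right) = - 41 x$)
$\left(-418307 - 163271\right) \left(-486783 + n{\left(627,510 \right)}\right) = \left(-418307 - 163271\right) \left(-486783 - 25707\right) = - 581578 \left(-486783 - 25707\right) = \left(-581578\right) \left(-512490\right) = 298052909220$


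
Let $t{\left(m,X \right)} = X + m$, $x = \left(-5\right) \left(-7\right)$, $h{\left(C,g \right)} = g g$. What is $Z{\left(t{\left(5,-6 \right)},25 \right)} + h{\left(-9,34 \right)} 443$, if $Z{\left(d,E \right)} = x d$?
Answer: $512073$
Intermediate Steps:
$h{\left(C,g \right)} = g^{2}$
$x = 35$
$Z{\left(d,E \right)} = 35 d$
$Z{\left(t{\left(5,-6 \right)},25 \right)} + h{\left(-9,34 \right)} 443 = 35 \left(-6 + 5\right) + 34^{2} \cdot 443 = 35 \left(-1\right) + 1156 \cdot 443 = -35 + 512108 = 512073$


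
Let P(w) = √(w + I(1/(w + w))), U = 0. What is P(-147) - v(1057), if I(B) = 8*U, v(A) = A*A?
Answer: -1117249 + 7*I*√3 ≈ -1.1172e+6 + 12.124*I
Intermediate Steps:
v(A) = A²
I(B) = 0 (I(B) = 8*0 = 0)
P(w) = √w (P(w) = √(w + 0) = √w)
P(-147) - v(1057) = √(-147) - 1*1057² = 7*I*√3 - 1*1117249 = 7*I*√3 - 1117249 = -1117249 + 7*I*√3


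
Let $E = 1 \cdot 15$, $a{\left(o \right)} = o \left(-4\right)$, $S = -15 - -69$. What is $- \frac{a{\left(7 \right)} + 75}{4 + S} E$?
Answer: $- \frac{705}{58} \approx -12.155$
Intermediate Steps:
$S = 54$ ($S = -15 + 69 = 54$)
$a{\left(o \right)} = - 4 o$
$E = 15$
$- \frac{a{\left(7 \right)} + 75}{4 + S} E = - \frac{\left(-4\right) 7 + 75}{4 + 54} \cdot 15 = - \frac{-28 + 75}{58} \cdot 15 = - 47 \cdot \frac{1}{58} \cdot 15 = - \frac{47 \cdot 15}{58} = \left(-1\right) \frac{705}{58} = - \frac{705}{58}$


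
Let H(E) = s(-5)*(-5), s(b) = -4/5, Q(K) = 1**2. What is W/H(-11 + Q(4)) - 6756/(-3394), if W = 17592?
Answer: 7466784/1697 ≈ 4400.0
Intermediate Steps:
Q(K) = 1
s(b) = -4/5 (s(b) = -4*1/5 = -4/5)
H(E) = 4 (H(E) = -4/5*(-5) = 4)
W/H(-11 + Q(4)) - 6756/(-3394) = 17592/4 - 6756/(-3394) = 17592*(1/4) - 6756*(-1/3394) = 4398 + 3378/1697 = 7466784/1697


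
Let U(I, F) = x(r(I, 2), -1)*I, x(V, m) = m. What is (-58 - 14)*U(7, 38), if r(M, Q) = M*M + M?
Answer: 504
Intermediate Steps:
r(M, Q) = M + M² (r(M, Q) = M² + M = M + M²)
U(I, F) = -I
(-58 - 14)*U(7, 38) = (-58 - 14)*(-1*7) = -72*(-7) = 504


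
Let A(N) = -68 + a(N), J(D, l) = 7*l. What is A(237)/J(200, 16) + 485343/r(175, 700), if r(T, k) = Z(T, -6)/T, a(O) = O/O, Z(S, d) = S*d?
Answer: -9059803/112 ≈ -80891.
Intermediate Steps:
a(O) = 1
r(T, k) = -6 (r(T, k) = (T*(-6))/T = (-6*T)/T = -6)
A(N) = -67 (A(N) = -68 + 1 = -67)
A(237)/J(200, 16) + 485343/r(175, 700) = -67/(7*16) + 485343/(-6) = -67/112 + 485343*(-⅙) = -67*1/112 - 161781/2 = -67/112 - 161781/2 = -9059803/112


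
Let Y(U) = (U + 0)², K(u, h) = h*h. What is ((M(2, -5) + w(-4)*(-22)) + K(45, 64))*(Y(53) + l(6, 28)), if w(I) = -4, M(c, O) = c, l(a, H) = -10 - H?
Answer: 11599406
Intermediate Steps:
K(u, h) = h²
Y(U) = U²
((M(2, -5) + w(-4)*(-22)) + K(45, 64))*(Y(53) + l(6, 28)) = ((2 - 4*(-22)) + 64²)*(53² + (-10 - 1*28)) = ((2 + 88) + 4096)*(2809 + (-10 - 28)) = (90 + 4096)*(2809 - 38) = 4186*2771 = 11599406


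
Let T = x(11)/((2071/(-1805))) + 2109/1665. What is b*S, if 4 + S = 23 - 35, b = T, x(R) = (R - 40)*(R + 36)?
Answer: -31109536/1635 ≈ -19027.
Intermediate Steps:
x(R) = (-40 + R)*(36 + R)
T = 1944346/1635 (T = (-1440 + 11² - 4*11)/((2071/(-1805))) + 2109/1665 = (-1440 + 121 - 44)/((2071*(-1/1805))) + 2109*(1/1665) = -1363/(-109/95) + 19/15 = -1363*(-95/109) + 19/15 = 129485/109 + 19/15 = 1944346/1635 ≈ 1189.2)
b = 1944346/1635 ≈ 1189.2
S = -16 (S = -4 + (23 - 35) = -4 - 12 = -16)
b*S = (1944346/1635)*(-16) = -31109536/1635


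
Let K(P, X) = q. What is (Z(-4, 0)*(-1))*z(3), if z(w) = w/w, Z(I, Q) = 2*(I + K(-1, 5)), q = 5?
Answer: -2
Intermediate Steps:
K(P, X) = 5
Z(I, Q) = 10 + 2*I (Z(I, Q) = 2*(I + 5) = 2*(5 + I) = 10 + 2*I)
z(w) = 1
(Z(-4, 0)*(-1))*z(3) = ((10 + 2*(-4))*(-1))*1 = ((10 - 8)*(-1))*1 = (2*(-1))*1 = -2*1 = -2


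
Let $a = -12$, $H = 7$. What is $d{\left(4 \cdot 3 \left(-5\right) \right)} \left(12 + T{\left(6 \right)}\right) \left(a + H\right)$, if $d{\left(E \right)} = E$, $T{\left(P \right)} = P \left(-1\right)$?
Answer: $1800$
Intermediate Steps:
$T{\left(P \right)} = - P$
$d{\left(4 \cdot 3 \left(-5\right) \right)} \left(12 + T{\left(6 \right)}\right) \left(a + H\right) = 4 \cdot 3 \left(-5\right) \left(12 - 6\right) \left(-12 + 7\right) = 12 \left(-5\right) \left(12 - 6\right) \left(-5\right) = - 60 \cdot 6 \left(-5\right) = \left(-60\right) \left(-30\right) = 1800$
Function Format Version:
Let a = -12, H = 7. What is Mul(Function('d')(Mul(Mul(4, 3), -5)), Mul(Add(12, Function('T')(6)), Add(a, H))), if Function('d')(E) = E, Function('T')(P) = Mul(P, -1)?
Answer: 1800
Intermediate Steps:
Function('T')(P) = Mul(-1, P)
Mul(Function('d')(Mul(Mul(4, 3), -5)), Mul(Add(12, Function('T')(6)), Add(a, H))) = Mul(Mul(Mul(4, 3), -5), Mul(Add(12, Mul(-1, 6)), Add(-12, 7))) = Mul(Mul(12, -5), Mul(Add(12, -6), -5)) = Mul(-60, Mul(6, -5)) = Mul(-60, -30) = 1800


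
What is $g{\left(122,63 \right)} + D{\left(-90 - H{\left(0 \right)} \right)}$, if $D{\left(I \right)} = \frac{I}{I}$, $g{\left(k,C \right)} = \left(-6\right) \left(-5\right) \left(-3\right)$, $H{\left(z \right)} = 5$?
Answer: $-89$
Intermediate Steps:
$g{\left(k,C \right)} = -90$ ($g{\left(k,C \right)} = 30 \left(-3\right) = -90$)
$D{\left(I \right)} = 1$
$g{\left(122,63 \right)} + D{\left(-90 - H{\left(0 \right)} \right)} = -90 + 1 = -89$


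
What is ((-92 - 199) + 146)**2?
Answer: 21025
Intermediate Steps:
((-92 - 199) + 146)**2 = (-291 + 146)**2 = (-145)**2 = 21025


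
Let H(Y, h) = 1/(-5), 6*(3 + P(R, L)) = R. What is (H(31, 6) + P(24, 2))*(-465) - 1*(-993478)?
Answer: 993106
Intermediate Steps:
P(R, L) = -3 + R/6
H(Y, h) = -⅕
(H(31, 6) + P(24, 2))*(-465) - 1*(-993478) = (-⅕ + (-3 + (⅙)*24))*(-465) - 1*(-993478) = (-⅕ + (-3 + 4))*(-465) + 993478 = (-⅕ + 1)*(-465) + 993478 = (⅘)*(-465) + 993478 = -372 + 993478 = 993106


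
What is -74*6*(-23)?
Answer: 10212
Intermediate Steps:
-74*6*(-23) = -444*(-23) = 10212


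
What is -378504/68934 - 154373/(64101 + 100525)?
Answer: -12158857981/1891388114 ≈ -6.4285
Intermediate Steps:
-378504/68934 - 154373/(64101 + 100525) = -378504*1/68934 - 154373/164626 = -63084/11489 - 154373*1/164626 = -63084/11489 - 154373/164626 = -12158857981/1891388114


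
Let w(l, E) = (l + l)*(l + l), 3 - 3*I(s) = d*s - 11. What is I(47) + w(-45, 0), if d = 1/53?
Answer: 1288595/159 ≈ 8104.4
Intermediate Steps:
d = 1/53 ≈ 0.018868
I(s) = 14/3 - s/159 (I(s) = 1 - (s/53 - 11)/3 = 1 - (-11 + s/53)/3 = 1 + (11/3 - s/159) = 14/3 - s/159)
w(l, E) = 4*l**2 (w(l, E) = (2*l)*(2*l) = 4*l**2)
I(47) + w(-45, 0) = (14/3 - 1/159*47) + 4*(-45)**2 = (14/3 - 47/159) + 4*2025 = 695/159 + 8100 = 1288595/159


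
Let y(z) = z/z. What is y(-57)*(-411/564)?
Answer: -137/188 ≈ -0.72872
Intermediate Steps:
y(z) = 1
y(-57)*(-411/564) = 1*(-411/564) = 1*(-411*1/564) = 1*(-137/188) = -137/188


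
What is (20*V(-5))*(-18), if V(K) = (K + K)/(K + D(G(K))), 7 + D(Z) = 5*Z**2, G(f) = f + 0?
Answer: 3600/113 ≈ 31.858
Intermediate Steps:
G(f) = f
D(Z) = -7 + 5*Z**2
V(K) = 2*K/(-7 + K + 5*K**2) (V(K) = (K + K)/(K + (-7 + 5*K**2)) = (2*K)/(-7 + K + 5*K**2) = 2*K/(-7 + K + 5*K**2))
(20*V(-5))*(-18) = (20*(2*(-5)/(-7 - 5 + 5*(-5)**2)))*(-18) = (20*(2*(-5)/(-7 - 5 + 5*25)))*(-18) = (20*(2*(-5)/(-7 - 5 + 125)))*(-18) = (20*(2*(-5)/113))*(-18) = (20*(2*(-5)*(1/113)))*(-18) = (20*(-10/113))*(-18) = -200/113*(-18) = 3600/113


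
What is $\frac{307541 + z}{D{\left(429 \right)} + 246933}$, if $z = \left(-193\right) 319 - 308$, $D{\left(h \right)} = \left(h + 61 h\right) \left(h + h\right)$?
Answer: $\frac{245666}{23068017} \approx 0.01065$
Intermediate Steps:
$D{\left(h \right)} = 124 h^{2}$ ($D{\left(h \right)} = 62 h 2 h = 124 h^{2}$)
$z = -61875$ ($z = -61567 - 308 = -61875$)
$\frac{307541 + z}{D{\left(429 \right)} + 246933} = \frac{307541 - 61875}{124 \cdot 429^{2} + 246933} = \frac{245666}{124 \cdot 184041 + 246933} = \frac{245666}{22821084 + 246933} = \frac{245666}{23068017}$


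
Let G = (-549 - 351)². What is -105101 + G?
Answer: 704899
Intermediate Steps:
G = 810000 (G = (-900)² = 810000)
-105101 + G = -105101 + 810000 = 704899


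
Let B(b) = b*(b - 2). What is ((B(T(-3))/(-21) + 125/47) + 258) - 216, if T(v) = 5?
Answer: 14458/329 ≈ 43.945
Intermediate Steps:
B(b) = b*(-2 + b)
((B(T(-3))/(-21) + 125/47) + 258) - 216 = (((5*(-2 + 5))/(-21) + 125/47) + 258) - 216 = (((5*3)*(-1/21) + 125*(1/47)) + 258) - 216 = ((15*(-1/21) + 125/47) + 258) - 216 = ((-5/7 + 125/47) + 258) - 216 = (640/329 + 258) - 216 = 85522/329 - 216 = 14458/329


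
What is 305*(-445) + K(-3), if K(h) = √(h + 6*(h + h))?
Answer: -135725 + I*√39 ≈ -1.3573e+5 + 6.245*I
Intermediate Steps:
K(h) = √13*√h (K(h) = √(h + 6*(2*h)) = √(h + 12*h) = √(13*h) = √13*√h)
305*(-445) + K(-3) = 305*(-445) + √13*√(-3) = -135725 + √13*(I*√3) = -135725 + I*√39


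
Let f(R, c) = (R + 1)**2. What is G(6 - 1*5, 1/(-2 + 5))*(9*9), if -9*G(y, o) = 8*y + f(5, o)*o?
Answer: -180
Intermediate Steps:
f(R, c) = (1 + R)**2
G(y, o) = -4*o - 8*y/9 (G(y, o) = -(8*y + (1 + 5)**2*o)/9 = -(8*y + 6**2*o)/9 = -(8*y + 36*o)/9 = -4*o - 8*y/9)
G(6 - 1*5, 1/(-2 + 5))*(9*9) = (-4/(-2 + 5) - 8*(6 - 1*5)/9)*(9*9) = (-4/3 - 8*(6 - 5)/9)*81 = (-4*1/3 - 8/9*1)*81 = (-4/3 - 8/9)*81 = -20/9*81 = -180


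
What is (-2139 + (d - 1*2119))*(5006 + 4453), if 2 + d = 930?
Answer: -31498470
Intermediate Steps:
d = 928 (d = -2 + 930 = 928)
(-2139 + (d - 1*2119))*(5006 + 4453) = (-2139 + (928 - 1*2119))*(5006 + 4453) = (-2139 + (928 - 2119))*9459 = (-2139 - 1191)*9459 = -3330*9459 = -31498470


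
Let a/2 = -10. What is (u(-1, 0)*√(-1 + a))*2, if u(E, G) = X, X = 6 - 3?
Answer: 6*I*√21 ≈ 27.495*I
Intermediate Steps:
a = -20 (a = 2*(-10) = -20)
X = 3
u(E, G) = 3
(u(-1, 0)*√(-1 + a))*2 = (3*√(-1 - 20))*2 = (3*√(-21))*2 = (3*(I*√21))*2 = (3*I*√21)*2 = 6*I*√21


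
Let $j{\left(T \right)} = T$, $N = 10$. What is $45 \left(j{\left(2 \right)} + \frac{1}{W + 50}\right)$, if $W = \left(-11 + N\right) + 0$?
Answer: $\frac{4455}{49} \approx 90.918$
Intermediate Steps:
$W = -1$ ($W = \left(-11 + 10\right) + 0 = -1 + 0 = -1$)
$45 \left(j{\left(2 \right)} + \frac{1}{W + 50}\right) = 45 \left(2 + \frac{1}{-1 + 50}\right) = 45 \left(2 + \frac{1}{49}\right) = 45 \cdot \frac{99}{49} = \frac{4455}{49}$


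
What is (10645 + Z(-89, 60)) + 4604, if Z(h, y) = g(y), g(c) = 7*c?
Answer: 15669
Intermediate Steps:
Z(h, y) = 7*y
(10645 + Z(-89, 60)) + 4604 = (10645 + 7*60) + 4604 = (10645 + 420) + 4604 = 11065 + 4604 = 15669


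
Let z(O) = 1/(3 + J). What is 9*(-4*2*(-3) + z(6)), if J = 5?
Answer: 1737/8 ≈ 217.13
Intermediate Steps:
z(O) = ⅛ (z(O) = 1/(3 + 5) = 1/8 = ⅛)
9*(-4*2*(-3) + z(6)) = 9*(-4*2*(-3) + ⅛) = 9*(-8*(-3) + ⅛) = 9*(24 + ⅛) = 9*(193/8) = 1737/8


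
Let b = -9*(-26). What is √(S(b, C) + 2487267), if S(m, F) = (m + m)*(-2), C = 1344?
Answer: 3*√276259 ≈ 1576.8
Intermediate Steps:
b = 234
S(m, F) = -4*m (S(m, F) = (2*m)*(-2) = -4*m)
√(S(b, C) + 2487267) = √(-4*234 + 2487267) = √(-936 + 2487267) = √2486331 = 3*√276259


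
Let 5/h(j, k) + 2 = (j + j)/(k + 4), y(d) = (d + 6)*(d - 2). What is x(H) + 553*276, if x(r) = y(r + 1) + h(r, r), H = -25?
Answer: 1224873/8 ≈ 1.5311e+5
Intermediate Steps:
y(d) = (-2 + d)*(6 + d) (y(d) = (6 + d)*(-2 + d) = (-2 + d)*(6 + d))
h(j, k) = 5/(-2 + 2*j/(4 + k)) (h(j, k) = 5/(-2 + (j + j)/(k + 4)) = 5/(-2 + (2*j)/(4 + k)) = 5/(-2 + 2*j/(4 + k)))
x(r) = -21/2 + (1 + r)² + 27*r/8 (x(r) = (-12 + (r + 1)² + 4*(r + 1)) + (10 + 5*r/2)/(-4 + r - r) = (-12 + (1 + r)² + 4*(1 + r)) + (10 + 5*r/2)/(-4) = (-12 + (1 + r)² + (4 + 4*r)) - (10 + 5*r/2)/4 = (-8 + (1 + r)² + 4*r) + (-5/2 - 5*r/8) = -21/2 + (1 + r)² + 27*r/8)
x(H) + 553*276 = (-19/2 + (-25)² + (43/8)*(-25)) + 553*276 = (-19/2 + 625 - 1075/8) + 152628 = 3849/8 + 152628 = 1224873/8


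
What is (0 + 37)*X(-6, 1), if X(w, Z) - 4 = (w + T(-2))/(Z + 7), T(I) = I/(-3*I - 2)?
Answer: 1887/16 ≈ 117.94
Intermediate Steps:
T(I) = I/(-2 - 3*I)
X(w, Z) = 4 + (-1/2 + w)/(7 + Z) (X(w, Z) = 4 + (w - 1*(-2)/(2 + 3*(-2)))/(Z + 7) = 4 + (w - 1*(-2)/(2 - 6))/(7 + Z) = 4 + (w - 1*(-2)/(-4))/(7 + Z) = 4 + (w - 1*(-2)*(-1/4))/(7 + Z) = 4 + (w - 1/2)/(7 + Z) = 4 + (-1/2 + w)/(7 + Z))
(0 + 37)*X(-6, 1) = (0 + 37)*((55/2 - 6 + 4*1)/(7 + 1)) = 37*((55/2 - 6 + 4)/8) = 37*((1/8)*(51/2)) = 37*(51/16) = 1887/16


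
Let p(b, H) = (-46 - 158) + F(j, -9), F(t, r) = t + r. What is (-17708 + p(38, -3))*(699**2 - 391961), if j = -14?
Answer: -1733238400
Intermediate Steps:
F(t, r) = r + t
p(b, H) = -227 (p(b, H) = (-46 - 158) + (-9 - 14) = -204 - 23 = -227)
(-17708 + p(38, -3))*(699**2 - 391961) = (-17708 - 227)*(699**2 - 391961) = -17935*(488601 - 391961) = -17935*96640 = -1733238400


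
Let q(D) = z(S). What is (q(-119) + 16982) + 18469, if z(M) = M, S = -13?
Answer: 35438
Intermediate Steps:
q(D) = -13
(q(-119) + 16982) + 18469 = (-13 + 16982) + 18469 = 16969 + 18469 = 35438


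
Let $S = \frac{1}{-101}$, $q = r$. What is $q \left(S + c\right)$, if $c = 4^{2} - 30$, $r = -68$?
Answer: $\frac{96220}{101} \approx 952.67$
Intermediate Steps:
$q = -68$
$c = -14$ ($c = 16 - 30 = -14$)
$S = - \frac{1}{101} \approx -0.009901$
$q \left(S + c\right) = - 68 \left(- \frac{1}{101} - 14\right) = \left(-68\right) \left(- \frac{1415}{101}\right) = \frac{96220}{101}$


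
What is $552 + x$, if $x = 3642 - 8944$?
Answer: $-4750$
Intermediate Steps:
$x = -5302$ ($x = 3642 - 8944 = -5302$)
$552 + x = 552 - 5302 = -4750$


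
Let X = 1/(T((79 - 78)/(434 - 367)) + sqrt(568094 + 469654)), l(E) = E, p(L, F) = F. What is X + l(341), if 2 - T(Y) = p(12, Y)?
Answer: 1588525672392/4658433083 + 8978*sqrt(259437)/4658433083 ≈ 341.00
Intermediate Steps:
T(Y) = 2 - Y
X = 1/(133/67 + 2*sqrt(259437)) (X = 1/((2 - (79 - 78)/(434 - 367)) + sqrt(568094 + 469654)) = 1/((2 - 1/67) + sqrt(1037748)) = 1/((2 - 1/67) + 2*sqrt(259437)) = 1/(133/67 + 2*sqrt(259437)) ≈ 0.00097973)
X + l(341) = (-8911/4658433083 + 8978*sqrt(259437)/4658433083) + 341 = 1588525672392/4658433083 + 8978*sqrt(259437)/4658433083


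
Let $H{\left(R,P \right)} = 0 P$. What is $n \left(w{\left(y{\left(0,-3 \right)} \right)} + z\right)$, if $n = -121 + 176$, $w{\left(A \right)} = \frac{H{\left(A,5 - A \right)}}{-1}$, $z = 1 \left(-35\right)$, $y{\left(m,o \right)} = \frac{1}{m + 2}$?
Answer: $-1925$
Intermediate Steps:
$y{\left(m,o \right)} = \frac{1}{2 + m}$
$z = -35$
$H{\left(R,P \right)} = 0$
$w{\left(A \right)} = 0$ ($w{\left(A \right)} = \frac{0}{-1} = 0 \left(-1\right) = 0$)
$n = 55$
$n \left(w{\left(y{\left(0,-3 \right)} \right)} + z\right) = 55 \left(0 - 35\right) = 55 \left(-35\right) = -1925$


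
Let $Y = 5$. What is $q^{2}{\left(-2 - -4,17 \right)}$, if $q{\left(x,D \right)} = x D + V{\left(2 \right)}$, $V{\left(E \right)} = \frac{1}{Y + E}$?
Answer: $\frac{57121}{49} \approx 1165.7$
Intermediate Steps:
$V{\left(E \right)} = \frac{1}{5 + E}$
$q{\left(x,D \right)} = \frac{1}{7} + D x$ ($q{\left(x,D \right)} = x D + \frac{1}{5 + 2} = D x + \frac{1}{7} = \frac{1}{7} + D x$)
$q^{2}{\left(-2 - -4,17 \right)} = \left(\frac{1}{7} + 17 \left(-2 - -4\right)\right)^{2} = \left(\frac{1}{7} + 17 \left(-2 + 4\right)\right)^{2} = \left(\frac{1}{7} + 17 \cdot 2\right)^{2} = \left(\frac{1}{7} + 34\right)^{2} = \left(\frac{239}{7}\right)^{2} = \frac{57121}{49}$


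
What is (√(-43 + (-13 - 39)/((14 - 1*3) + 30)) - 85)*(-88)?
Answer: 7480 - 968*I*√615/41 ≈ 7480.0 - 585.5*I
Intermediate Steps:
(√(-43 + (-13 - 39)/((14 - 1*3) + 30)) - 85)*(-88) = (√(-43 - 52/((14 - 3) + 30)) - 85)*(-88) = (√(-43 - 52/(11 + 30)) - 85)*(-88) = (√(-43 - 52/41) - 85)*(-88) = (√(-1815/41) - 85)*(-88) = (11*I*√615/41 - 85)*(-88) = (-85 + 11*I*√615/41)*(-88) = 7480 - 968*I*√615/41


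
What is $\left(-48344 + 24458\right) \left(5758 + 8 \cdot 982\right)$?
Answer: $-325184004$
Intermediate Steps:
$\left(-48344 + 24458\right) \left(5758 + 8 \cdot 982\right) = - 23886 \left(5758 + 7856\right) = \left(-23886\right) 13614 = -325184004$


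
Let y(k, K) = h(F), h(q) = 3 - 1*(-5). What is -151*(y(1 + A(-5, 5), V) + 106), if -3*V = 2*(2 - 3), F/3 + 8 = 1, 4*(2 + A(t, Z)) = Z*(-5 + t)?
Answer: -17214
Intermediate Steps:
A(t, Z) = -2 + Z*(-5 + t)/4 (A(t, Z) = -2 + (Z*(-5 + t))/4 = -2 + Z*(-5 + t)/4)
F = -21 (F = -24 + 3*1 = -24 + 3 = -21)
h(q) = 8 (h(q) = 3 + 5 = 8)
V = ⅔ (V = -2*(2 - 3)/3 = -2*(-1)/3 = -⅓*(-2) = ⅔ ≈ 0.66667)
y(k, K) = 8
-151*(y(1 + A(-5, 5), V) + 106) = -151*(8 + 106) = -151*114 = -17214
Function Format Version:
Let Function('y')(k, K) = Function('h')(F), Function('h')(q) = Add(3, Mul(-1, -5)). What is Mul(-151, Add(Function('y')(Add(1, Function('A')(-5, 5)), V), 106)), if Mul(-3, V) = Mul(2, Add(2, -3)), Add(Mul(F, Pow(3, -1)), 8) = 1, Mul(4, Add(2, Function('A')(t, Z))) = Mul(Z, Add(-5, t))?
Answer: -17214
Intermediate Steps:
Function('A')(t, Z) = Add(-2, Mul(Rational(1, 4), Z, Add(-5, t))) (Function('A')(t, Z) = Add(-2, Mul(Rational(1, 4), Mul(Z, Add(-5, t)))) = Add(-2, Mul(Rational(1, 4), Z, Add(-5, t))))
F = -21 (F = Add(-24, Mul(3, 1)) = Add(-24, 3) = -21)
Function('h')(q) = 8 (Function('h')(q) = Add(3, 5) = 8)
V = Rational(2, 3) (V = Mul(Rational(-1, 3), Mul(2, Add(2, -3))) = Mul(Rational(-1, 3), Mul(2, -1)) = Mul(Rational(-1, 3), -2) = Rational(2, 3) ≈ 0.66667)
Function('y')(k, K) = 8
Mul(-151, Add(Function('y')(Add(1, Function('A')(-5, 5)), V), 106)) = Mul(-151, Add(8, 106)) = Mul(-151, 114) = -17214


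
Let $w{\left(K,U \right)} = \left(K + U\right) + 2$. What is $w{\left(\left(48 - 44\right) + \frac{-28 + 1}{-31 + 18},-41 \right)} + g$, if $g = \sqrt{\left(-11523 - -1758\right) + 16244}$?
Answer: $- \frac{428}{13} + \sqrt{6479} \approx 47.569$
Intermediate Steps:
$w{\left(K,U \right)} = 2 + K + U$
$g = \sqrt{6479}$ ($g = \sqrt{\left(-11523 + 1758\right) + 16244} = \sqrt{-9765 + 16244} = \sqrt{6479} \approx 80.492$)
$w{\left(\left(48 - 44\right) + \frac{-28 + 1}{-31 + 18},-41 \right)} + g = \left(2 + \left(\left(48 - 44\right) + \frac{-28 + 1}{-31 + 18}\right) - 41\right) + \sqrt{6479} = \left(2 + \left(4 - \frac{27}{-13}\right) - 41\right) + \sqrt{6479} = \left(2 + \left(4 - - \frac{27}{13}\right) - 41\right) + \sqrt{6479} = \left(2 + \left(4 + \frac{27}{13}\right) - 41\right) + \sqrt{6479} = \left(2 + \frac{79}{13} - 41\right) + \sqrt{6479} = - \frac{428}{13} + \sqrt{6479}$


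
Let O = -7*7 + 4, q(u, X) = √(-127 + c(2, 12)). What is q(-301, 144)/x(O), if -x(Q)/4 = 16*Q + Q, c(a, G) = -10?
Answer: I*√137/3060 ≈ 0.0038251*I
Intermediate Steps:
q(u, X) = I*√137 (q(u, X) = √(-127 - 10) = √(-137) = I*√137)
O = -45 (O = -49 + 4 = -45)
x(Q) = -68*Q (x(Q) = -4*(16*Q + Q) = -68*Q)
q(-301, 144)/x(O) = (I*√137)/((-68*(-45))) = (I*√137)/3060 = (I*√137)*(1/3060) = I*√137/3060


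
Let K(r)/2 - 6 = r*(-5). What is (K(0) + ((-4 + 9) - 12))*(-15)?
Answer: -75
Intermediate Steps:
K(r) = 12 - 10*r (K(r) = 12 + 2*(r*(-5)) = 12 + 2*(-5*r) = 12 - 10*r)
(K(0) + ((-4 + 9) - 12))*(-15) = ((12 - 10*0) + ((-4 + 9) - 12))*(-15) = ((12 + 0) + (5 - 12))*(-15) = (12 - 7)*(-15) = 5*(-15) = -75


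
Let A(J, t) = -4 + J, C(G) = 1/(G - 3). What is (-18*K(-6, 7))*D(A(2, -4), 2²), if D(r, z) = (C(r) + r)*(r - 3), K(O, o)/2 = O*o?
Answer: 16632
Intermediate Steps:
C(G) = 1/(-3 + G)
K(O, o) = 2*O*o (K(O, o) = 2*(O*o) = 2*O*o)
D(r, z) = (-3 + r)*(r + 1/(-3 + r)) (D(r, z) = (1/(-3 + r) + r)*(r - 3) = (r + 1/(-3 + r))*(-3 + r) = (-3 + r)*(r + 1/(-3 + r)))
(-18*K(-6, 7))*D(A(2, -4), 2²) = (-36*(-6)*7)*(1 + (-4 + 2)² - 3*(-4 + 2)) = (-18*(-84))*(1 + (-2)² - 3*(-2)) = 1512*(1 + 4 + 6) = 1512*11 = 16632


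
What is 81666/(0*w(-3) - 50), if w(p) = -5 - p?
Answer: -40833/25 ≈ -1633.3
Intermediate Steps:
81666/(0*w(-3) - 50) = 81666/(0*(-5 - 1*(-3)) - 50) = 81666/(0*(-5 + 3) - 50) = 81666/(0*(-2) - 50) = 81666/(0 - 50) = 81666/(-50) = 81666*(-1/50) = -40833/25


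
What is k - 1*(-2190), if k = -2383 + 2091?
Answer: 1898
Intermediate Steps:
k = -292
k - 1*(-2190) = -292 - 1*(-2190) = -292 + 2190 = 1898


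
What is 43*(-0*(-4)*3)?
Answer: 0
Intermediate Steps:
43*(-0*(-4)*3) = 43*(-7*0*3) = 43*(0*3) = 43*0 = 0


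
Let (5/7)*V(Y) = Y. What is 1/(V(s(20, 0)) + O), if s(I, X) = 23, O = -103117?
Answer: -5/515424 ≈ -9.7007e-6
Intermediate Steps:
V(Y) = 7*Y/5
1/(V(s(20, 0)) + O) = 1/((7/5)*23 - 103117) = 1/(161/5 - 103117) = 1/(-515424/5) = -5/515424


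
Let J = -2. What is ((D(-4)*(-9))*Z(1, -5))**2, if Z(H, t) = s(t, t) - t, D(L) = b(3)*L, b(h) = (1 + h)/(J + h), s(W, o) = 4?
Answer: 1679616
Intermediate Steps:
b(h) = (1 + h)/(-2 + h)
D(L) = 4*L (D(L) = ((1 + 3)/(-2 + 3))*L = (4/1)*L = (1*4)*L = 4*L)
Z(H, t) = 4 - t
((D(-4)*(-9))*Z(1, -5))**2 = (((4*(-4))*(-9))*(4 - 1*(-5)))**2 = ((-16*(-9))*(4 + 5))**2 = (144*9)**2 = 1296**2 = 1679616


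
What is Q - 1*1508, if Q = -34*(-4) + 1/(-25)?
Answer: -34301/25 ≈ -1372.0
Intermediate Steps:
Q = 3399/25 (Q = 136 - 1/25 = 3399/25 ≈ 135.96)
Q - 1*1508 = 3399/25 - 1*1508 = 3399/25 - 1508 = -34301/25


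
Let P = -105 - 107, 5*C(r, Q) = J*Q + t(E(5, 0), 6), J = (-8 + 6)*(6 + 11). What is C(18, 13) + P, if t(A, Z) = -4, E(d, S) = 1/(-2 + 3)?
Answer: -1506/5 ≈ -301.20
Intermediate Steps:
E(d, S) = 1 (E(d, S) = 1/1 = 1)
J = -34 (J = -2*17 = -34)
C(r, Q) = -⅘ - 34*Q/5 (C(r, Q) = (-34*Q - 4)/5 = (-4 - 34*Q)/5 = -⅘ - 34*Q/5)
P = -212
C(18, 13) + P = (-⅘ - 34/5*13) - 212 = (-⅘ - 442/5) - 212 = -446/5 - 212 = -1506/5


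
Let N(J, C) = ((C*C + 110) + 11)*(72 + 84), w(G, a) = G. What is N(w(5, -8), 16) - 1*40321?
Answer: 18491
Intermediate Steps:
N(J, C) = 18876 + 156*C**2 (N(J, C) = ((C**2 + 110) + 11)*156 = ((110 + C**2) + 11)*156 = (121 + C**2)*156 = 18876 + 156*C**2)
N(w(5, -8), 16) - 1*40321 = (18876 + 156*16**2) - 1*40321 = (18876 + 156*256) - 40321 = (18876 + 39936) - 40321 = 58812 - 40321 = 18491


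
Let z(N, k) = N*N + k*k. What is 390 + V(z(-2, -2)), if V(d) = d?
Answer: 398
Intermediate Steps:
z(N, k) = N**2 + k**2
390 + V(z(-2, -2)) = 390 + ((-2)**2 + (-2)**2) = 390 + (4 + 4) = 390 + 8 = 398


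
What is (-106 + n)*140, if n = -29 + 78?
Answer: -7980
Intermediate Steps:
n = 49
(-106 + n)*140 = (-106 + 49)*140 = -57*140 = -7980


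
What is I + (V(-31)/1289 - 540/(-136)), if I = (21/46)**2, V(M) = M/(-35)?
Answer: 6783117737/1622876780 ≈ 4.1797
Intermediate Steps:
V(M) = -M/35 (V(M) = M*(-1/35) = -M/35)
I = 441/2116 (I = (21*(1/46))**2 = (21/46)**2 = 441/2116 ≈ 0.20841)
I + (V(-31)/1289 - 540/(-136)) = 441/2116 + (-1/35*(-31)/1289 - 540/(-136)) = 441/2116 + ((31/35)*(1/1289) - 540*(-1/136)) = 441/2116 + (31/45115 + 135/34) = 441/2116 + 6091579/1533910 = 6783117737/1622876780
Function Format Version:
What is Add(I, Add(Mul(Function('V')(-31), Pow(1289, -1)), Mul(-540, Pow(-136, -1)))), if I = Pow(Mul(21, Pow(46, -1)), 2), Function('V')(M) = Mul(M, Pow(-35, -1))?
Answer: Rational(6783117737, 1622876780) ≈ 4.1797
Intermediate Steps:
Function('V')(M) = Mul(Rational(-1, 35), M) (Function('V')(M) = Mul(M, Rational(-1, 35)) = Mul(Rational(-1, 35), M))
I = Rational(441, 2116) (I = Pow(Mul(21, Rational(1, 46)), 2) = Pow(Rational(21, 46), 2) = Rational(441, 2116) ≈ 0.20841)
Add(I, Add(Mul(Function('V')(-31), Pow(1289, -1)), Mul(-540, Pow(-136, -1)))) = Add(Rational(441, 2116), Add(Mul(Mul(Rational(-1, 35), -31), Pow(1289, -1)), Mul(-540, Pow(-136, -1)))) = Add(Rational(441, 2116), Add(Mul(Rational(31, 35), Rational(1, 1289)), Mul(-540, Rational(-1, 136)))) = Add(Rational(441, 2116), Add(Rational(31, 45115), Rational(135, 34))) = Add(Rational(441, 2116), Rational(6091579, 1533910)) = Rational(6783117737, 1622876780)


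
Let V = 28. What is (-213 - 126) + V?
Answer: -311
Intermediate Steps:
(-213 - 126) + V = (-213 - 126) + 28 = -339 + 28 = -311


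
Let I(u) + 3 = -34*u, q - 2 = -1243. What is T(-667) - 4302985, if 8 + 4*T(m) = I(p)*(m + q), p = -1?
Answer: -4317774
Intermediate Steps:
q = -1241 (q = 2 - 1243 = -1241)
I(u) = -3 - 34*u
T(m) = -38479/4 + 31*m/4 (T(m) = -2 + ((-3 - 34*(-1))*(m - 1241))/4 = -2 + ((-3 + 34)*(-1241 + m))/4 = -2 + (31*(-1241 + m))/4 = -2 + (-38471 + 31*m)/4 = -2 + (-38471/4 + 31*m/4) = -38479/4 + 31*m/4)
T(-667) - 4302985 = (-38479/4 + (31/4)*(-667)) - 4302985 = (-38479/4 - 20677/4) - 4302985 = -14789 - 4302985 = -4317774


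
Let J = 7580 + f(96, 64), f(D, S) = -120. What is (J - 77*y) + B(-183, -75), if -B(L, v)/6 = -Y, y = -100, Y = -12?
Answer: 15088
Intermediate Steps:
B(L, v) = -72 (B(L, v) = -(-6)*(-12) = -6*12 = -72)
J = 7460 (J = 7580 - 120 = 7460)
(J - 77*y) + B(-183, -75) = (7460 - 77*(-100)) - 72 = (7460 + 7700) - 72 = 15160 - 72 = 15088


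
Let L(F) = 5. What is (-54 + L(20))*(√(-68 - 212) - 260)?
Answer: 12740 - 98*I*√70 ≈ 12740.0 - 819.93*I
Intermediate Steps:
(-54 + L(20))*(√(-68 - 212) - 260) = (-54 + 5)*(√(-68 - 212) - 260) = -49*(√(-280) - 260) = -49*(2*I*√70 - 260) = -49*(-260 + 2*I*√70) = 12740 - 98*I*√70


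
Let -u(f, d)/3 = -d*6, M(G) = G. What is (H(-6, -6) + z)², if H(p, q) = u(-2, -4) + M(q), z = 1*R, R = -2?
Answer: 6400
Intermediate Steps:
u(f, d) = 18*d (u(f, d) = -(-3)*d*6 = -(-3)*6*d = -(-18)*d = 18*d)
z = -2 (z = 1*(-2) = -2)
H(p, q) = -72 + q (H(p, q) = 18*(-4) + q = -72 + q)
(H(-6, -6) + z)² = ((-72 - 6) - 2)² = (-78 - 2)² = (-80)² = 6400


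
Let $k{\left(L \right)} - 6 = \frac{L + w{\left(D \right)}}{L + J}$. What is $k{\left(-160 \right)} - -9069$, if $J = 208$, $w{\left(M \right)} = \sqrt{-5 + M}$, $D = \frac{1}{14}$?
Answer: $\frac{27215}{3} + \frac{i \sqrt{966}}{672} \approx 9071.7 + 0.046251 i$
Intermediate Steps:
$D = \frac{1}{14} \approx 0.071429$
$k{\left(L \right)} = 6 + \frac{L + \frac{i \sqrt{966}}{14}}{208 + L}$ ($k{\left(L \right)} = 6 + \frac{L + \sqrt{-5 + \frac{1}{14}}}{L + 208} = 6 + \frac{L + \sqrt{- \frac{69}{14}}}{208 + L} = 6 + \frac{L + \frac{i \sqrt{966}}{14}}{208 + L}$)
$k{\left(-160 \right)} - -9069 = \frac{17472 + 98 \left(-160\right) + i \sqrt{966}}{14 \left(208 - 160\right)} - -9069 = \frac{17472 - 15680 + i \sqrt{966}}{14 \cdot 48} + 9069 = \frac{1}{14} \cdot \frac{1}{48} \left(1792 + i \sqrt{966}\right) + 9069 = \left(\frac{8}{3} + \frac{i \sqrt{966}}{672}\right) + 9069 = \frac{27215}{3} + \frac{i \sqrt{966}}{672}$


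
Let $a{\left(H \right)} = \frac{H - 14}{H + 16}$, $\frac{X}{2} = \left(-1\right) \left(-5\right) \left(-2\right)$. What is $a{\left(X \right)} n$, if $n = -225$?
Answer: $- \frac{3825}{2} \approx -1912.5$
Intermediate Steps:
$X = -20$ ($X = 2 \left(-1\right) \left(-5\right) \left(-2\right) = 2 \cdot 5 \left(-2\right) = 2 \left(-10\right) = -20$)
$a{\left(H \right)} = \frac{-14 + H}{16 + H}$
$a{\left(X \right)} n = \frac{-14 - 20}{16 - 20} \left(-225\right) = \frac{1}{-4} \left(-34\right) \left(-225\right) = \left(- \frac{1}{4}\right) \left(-34\right) \left(-225\right) = \frac{17}{2} \left(-225\right) = - \frac{3825}{2}$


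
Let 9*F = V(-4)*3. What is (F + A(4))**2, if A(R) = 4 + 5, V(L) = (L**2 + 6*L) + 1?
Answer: 400/9 ≈ 44.444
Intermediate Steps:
V(L) = 1 + L**2 + 6*L
A(R) = 9
F = -7/3 (F = ((1 + (-4)**2 + 6*(-4))*3)/9 = ((1 + 16 - 24)*3)/9 = (-7*3)/9 = (1/9)*(-21) = -7/3 ≈ -2.3333)
(F + A(4))**2 = (-7/3 + 9)**2 = (20/3)**2 = 400/9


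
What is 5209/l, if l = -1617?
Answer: -5209/1617 ≈ -3.2214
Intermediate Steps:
5209/l = 5209/(-1617) = 5209*(-1/1617) = -5209/1617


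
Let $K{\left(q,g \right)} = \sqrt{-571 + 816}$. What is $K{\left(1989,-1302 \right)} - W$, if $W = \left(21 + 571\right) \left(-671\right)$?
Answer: $397232 + 7 \sqrt{5} \approx 3.9725 \cdot 10^{5}$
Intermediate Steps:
$K{\left(q,g \right)} = 7 \sqrt{5}$ ($K{\left(q,g \right)} = \sqrt{245} = 7 \sqrt{5}$)
$W = -397232$ ($W = 592 \left(-671\right) = -397232$)
$K{\left(1989,-1302 \right)} - W = 7 \sqrt{5} - -397232 = 7 \sqrt{5} + 397232 = 397232 + 7 \sqrt{5}$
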